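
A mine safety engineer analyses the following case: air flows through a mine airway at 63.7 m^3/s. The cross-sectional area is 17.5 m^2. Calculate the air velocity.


3.64 m/s

Velocity = flow rate / cross-sectional area
= 63.7 / 17.5
= 3.64 m/s


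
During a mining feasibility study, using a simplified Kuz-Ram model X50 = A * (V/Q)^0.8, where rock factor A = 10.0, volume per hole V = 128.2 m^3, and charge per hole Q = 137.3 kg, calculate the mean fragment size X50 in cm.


Compute V/Q:
V/Q = 128.2 / 137.3 = 0.9337217771
Raise to the power 0.8:
(V/Q)^0.8 = 0.9337217771^0.8 = 0.946616326
Multiply by A:
X50 = 10.0 * 0.946616326
= 9.4662 cm

9.4662 cm


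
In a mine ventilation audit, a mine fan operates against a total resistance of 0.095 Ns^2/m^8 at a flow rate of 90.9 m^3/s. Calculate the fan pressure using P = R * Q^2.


Compute Q^2:
Q^2 = 90.9^2 = 8262.81
Compute pressure:
P = R * Q^2 = 0.095 * 8262.81
= 784.967 Pa

784.967 Pa


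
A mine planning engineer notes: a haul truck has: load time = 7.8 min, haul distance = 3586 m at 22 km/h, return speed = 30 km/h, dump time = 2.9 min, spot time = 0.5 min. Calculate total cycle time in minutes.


Convert haul speed to m/min: 22 * 1000/60 = 366.6666667 m/min
Haul time = 3586 / 366.6666667 = 9.78 min
Convert return speed to m/min: 30 * 1000/60 = 500 m/min
Return time = 3586 / 500 = 7.172 min
Total cycle time:
= 7.8 + 9.78 + 2.9 + 7.172 + 0.5
= 28.152 min

28.152 min


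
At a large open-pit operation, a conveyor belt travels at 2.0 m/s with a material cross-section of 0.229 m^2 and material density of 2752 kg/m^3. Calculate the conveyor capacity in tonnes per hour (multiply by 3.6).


Volumetric flow = speed * area
= 2.0 * 0.229 = 0.458 m^3/s
Mass flow = volumetric * density
= 0.458 * 2752 = 1260.416 kg/s
Convert to t/h: multiply by 3.6
Capacity = 1260.416 * 3.6
= 4537.4976 t/h

4537.4976 t/h


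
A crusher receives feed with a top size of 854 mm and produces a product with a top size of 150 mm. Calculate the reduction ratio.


5.6933

Reduction ratio = feed size / product size
= 854 / 150
= 5.6933


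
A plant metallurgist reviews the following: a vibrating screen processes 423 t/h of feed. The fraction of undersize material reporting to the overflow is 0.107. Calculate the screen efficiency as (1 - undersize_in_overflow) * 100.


89.3%

Screen efficiency = (1 - fraction of undersize in overflow) * 100
= (1 - 0.107) * 100
= 0.893 * 100
= 89.3%


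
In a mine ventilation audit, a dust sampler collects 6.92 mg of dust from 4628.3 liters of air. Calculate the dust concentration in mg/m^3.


Convert liters to m^3: 1 m^3 = 1000 L
Concentration = mass / volume * 1000
= 6.92 / 4628.3 * 1000
= 0.001495149407 * 1000
= 1.4951 mg/m^3

1.4951 mg/m^3


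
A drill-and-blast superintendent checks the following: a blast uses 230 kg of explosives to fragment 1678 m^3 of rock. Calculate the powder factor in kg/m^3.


Powder factor = explosive mass / rock volume
= 230 / 1678
= 0.1371 kg/m^3

0.1371 kg/m^3


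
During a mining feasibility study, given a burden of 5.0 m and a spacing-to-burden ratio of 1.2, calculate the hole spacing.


6.0 m

Spacing = burden * ratio
= 5.0 * 1.2
= 6.0 m


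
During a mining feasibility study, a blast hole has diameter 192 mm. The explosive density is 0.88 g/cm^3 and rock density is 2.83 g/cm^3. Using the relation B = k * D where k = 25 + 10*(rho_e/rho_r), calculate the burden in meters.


First, compute k:
rho_e / rho_r = 0.88 / 2.83 = 0.3109540636
k = 25 + 10 * 0.3109540636 = 28.10954064
Then, compute burden:
B = k * D / 1000 = 28.10954064 * 192 / 1000
= 5397.031802 / 1000
= 5.397 m

5.397 m


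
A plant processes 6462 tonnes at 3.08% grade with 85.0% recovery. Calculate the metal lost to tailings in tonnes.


29.8544 tonnes

Total metal in feed:
= 6462 * 3.08 / 100 = 199.0296 tonnes
Metal recovered:
= 199.0296 * 85.0 / 100 = 169.17516 tonnes
Metal lost to tailings:
= 199.0296 - 169.17516
= 29.8544 tonnes


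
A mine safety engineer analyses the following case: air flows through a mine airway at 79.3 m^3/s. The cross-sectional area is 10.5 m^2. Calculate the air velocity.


Velocity = flow rate / cross-sectional area
= 79.3 / 10.5
= 7.5524 m/s

7.5524 m/s


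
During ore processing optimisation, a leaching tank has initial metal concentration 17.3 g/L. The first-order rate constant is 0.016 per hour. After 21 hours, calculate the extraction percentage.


Compute the exponent:
-k * t = -0.016 * 21 = -0.336
Remaining concentration:
C = 17.3 * exp(-0.336)
= 17.3 * 0.7146231058
= 12.36297973 g/L
Extracted = 17.3 - 12.36297973 = 4.937020269 g/L
Extraction % = 4.937020269 / 17.3 * 100
= 28.5377%

28.5377%


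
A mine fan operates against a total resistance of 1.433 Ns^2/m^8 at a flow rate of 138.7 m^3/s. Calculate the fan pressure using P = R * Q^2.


27567.6098 Pa

Compute Q^2:
Q^2 = 138.7^2 = 19237.69
Compute pressure:
P = R * Q^2 = 1.433 * 19237.69
= 27567.6098 Pa


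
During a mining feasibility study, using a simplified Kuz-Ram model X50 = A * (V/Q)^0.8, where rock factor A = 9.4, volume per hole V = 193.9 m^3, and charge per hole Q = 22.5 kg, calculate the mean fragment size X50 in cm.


Compute V/Q:
V/Q = 193.9 / 22.5 = 8.617777778
Raise to the power 0.8:
(V/Q)^0.8 = 8.617777778^0.8 = 5.60165339
Multiply by A:
X50 = 9.4 * 5.60165339
= 52.6555 cm

52.6555 cm


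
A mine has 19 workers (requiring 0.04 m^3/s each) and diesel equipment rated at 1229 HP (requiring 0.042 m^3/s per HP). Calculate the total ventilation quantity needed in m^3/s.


52.378 m^3/s

Airflow for workers:
Q_people = 19 * 0.04 = 0.76 m^3/s
Airflow for diesel equipment:
Q_diesel = 1229 * 0.042 = 51.618 m^3/s
Total ventilation:
Q_total = 0.76 + 51.618
= 52.378 m^3/s


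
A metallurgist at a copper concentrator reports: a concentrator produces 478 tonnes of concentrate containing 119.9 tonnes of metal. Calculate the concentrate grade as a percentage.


Grade = (metal in concentrate / concentrate mass) * 100
= (119.9 / 478) * 100
= 0.2508368201 * 100
= 25.0837%

25.0837%


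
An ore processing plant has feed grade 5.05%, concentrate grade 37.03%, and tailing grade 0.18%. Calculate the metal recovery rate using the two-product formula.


Using the two-product formula:
R = 100 * c * (f - t) / (f * (c - t))
Numerator = 100 * 37.03 * (5.05 - 0.18)
= 100 * 37.03 * 4.87
= 18033.61
Denominator = 5.05 * (37.03 - 0.18)
= 5.05 * 36.85
= 186.0925
R = 18033.61 / 186.0925
= 96.9067%

96.9067%


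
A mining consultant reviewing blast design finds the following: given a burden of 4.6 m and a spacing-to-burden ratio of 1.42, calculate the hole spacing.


6.532 m

Spacing = burden * ratio
= 4.6 * 1.42
= 6.532 m


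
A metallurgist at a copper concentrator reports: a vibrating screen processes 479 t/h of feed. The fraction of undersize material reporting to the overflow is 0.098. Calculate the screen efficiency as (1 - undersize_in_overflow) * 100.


Screen efficiency = (1 - fraction of undersize in overflow) * 100
= (1 - 0.098) * 100
= 0.902 * 100
= 90.2%

90.2%


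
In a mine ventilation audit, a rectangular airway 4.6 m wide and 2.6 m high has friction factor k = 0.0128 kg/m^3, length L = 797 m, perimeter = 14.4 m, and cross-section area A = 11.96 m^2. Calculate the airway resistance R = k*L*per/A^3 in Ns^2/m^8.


Compute the numerator:
k * L * per = 0.0128 * 797 * 14.4
= 146.90304
Compute the denominator:
A^3 = 11.96^3 = 1710.777536
Resistance:
R = 146.90304 / 1710.777536
= 0.0859 Ns^2/m^8

0.0859 Ns^2/m^8


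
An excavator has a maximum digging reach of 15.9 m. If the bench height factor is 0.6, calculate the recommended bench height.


Bench height = reach * factor
= 15.9 * 0.6
= 9.54 m

9.54 m


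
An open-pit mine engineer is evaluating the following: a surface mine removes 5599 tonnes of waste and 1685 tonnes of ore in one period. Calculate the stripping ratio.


3.3228

Stripping ratio = waste tonnage / ore tonnage
= 5599 / 1685
= 3.3228


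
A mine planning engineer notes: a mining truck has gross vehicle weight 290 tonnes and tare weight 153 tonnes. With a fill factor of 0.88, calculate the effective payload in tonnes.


120.56 tonnes

Maximum payload = gross - tare
= 290 - 153 = 137 tonnes
Effective payload = max payload * fill factor
= 137 * 0.88
= 120.56 tonnes


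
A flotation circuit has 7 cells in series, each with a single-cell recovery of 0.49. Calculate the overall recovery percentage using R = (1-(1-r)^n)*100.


99.1026%

Complement of single-cell recovery:
1 - r = 1 - 0.49 = 0.51
Raise to power n:
(1 - r)^7 = 0.51^7 = 0.008974106779
Overall recovery:
R = (1 - 0.008974106779) * 100
= 99.1026%


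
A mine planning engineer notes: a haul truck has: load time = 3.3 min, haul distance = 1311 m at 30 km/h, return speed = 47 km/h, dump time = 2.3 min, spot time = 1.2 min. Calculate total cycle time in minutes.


11.0956 min

Convert haul speed to m/min: 30 * 1000/60 = 500 m/min
Haul time = 1311 / 500 = 2.622 min
Convert return speed to m/min: 47 * 1000/60 = 783.3333333 m/min
Return time = 1311 / 783.3333333 = 1.673617021 min
Total cycle time:
= 3.3 + 2.622 + 2.3 + 1.673617021 + 1.2
= 11.0956 min


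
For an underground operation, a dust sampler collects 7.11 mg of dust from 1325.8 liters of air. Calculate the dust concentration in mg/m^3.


Convert liters to m^3: 1 m^3 = 1000 L
Concentration = mass / volume * 1000
= 7.11 / 1325.8 * 1000
= 0.005362799819 * 1000
= 5.3628 mg/m^3

5.3628 mg/m^3


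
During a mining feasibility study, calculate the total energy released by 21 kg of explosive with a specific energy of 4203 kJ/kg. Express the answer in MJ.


Energy = mass * specific_energy / 1000
= 21 * 4203 / 1000
= 88263 / 1000
= 88.263 MJ

88.263 MJ


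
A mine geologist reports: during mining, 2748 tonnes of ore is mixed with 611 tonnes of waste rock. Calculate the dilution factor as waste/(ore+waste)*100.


18.1899%

Total material = ore + waste
= 2748 + 611 = 3359 tonnes
Dilution = waste / total * 100
= 611 / 3359 * 100
= 0.1818993748 * 100
= 18.1899%


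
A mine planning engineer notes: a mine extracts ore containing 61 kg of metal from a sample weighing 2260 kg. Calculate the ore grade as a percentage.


Ore grade = (metal mass / ore mass) * 100
= (61 / 2260) * 100
= 0.02699115044 * 100
= 2.6991%

2.6991%


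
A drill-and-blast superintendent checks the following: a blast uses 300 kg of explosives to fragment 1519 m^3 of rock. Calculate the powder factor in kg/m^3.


0.1975 kg/m^3

Powder factor = explosive mass / rock volume
= 300 / 1519
= 0.1975 kg/m^3


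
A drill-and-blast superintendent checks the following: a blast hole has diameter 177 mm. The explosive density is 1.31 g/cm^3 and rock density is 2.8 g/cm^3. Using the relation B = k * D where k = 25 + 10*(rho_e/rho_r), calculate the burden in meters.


First, compute k:
rho_e / rho_r = 1.31 / 2.8 = 0.4678571429
k = 25 + 10 * 0.4678571429 = 29.67857143
Then, compute burden:
B = k * D / 1000 = 29.67857143 * 177 / 1000
= 5253.107143 / 1000
= 5.2531 m

5.2531 m


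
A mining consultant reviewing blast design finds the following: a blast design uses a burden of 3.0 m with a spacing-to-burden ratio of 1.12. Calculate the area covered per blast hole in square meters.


First, find the spacing:
Spacing = burden * ratio = 3.0 * 1.12
= 3.36 m
Then, calculate the area:
Area = burden * spacing = 3.0 * 3.36
= 10.08 m^2

10.08 m^2


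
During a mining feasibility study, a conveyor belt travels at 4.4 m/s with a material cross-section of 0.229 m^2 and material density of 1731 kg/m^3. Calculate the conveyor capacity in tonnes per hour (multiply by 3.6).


Volumetric flow = speed * area
= 4.4 * 0.229 = 1.0076 m^3/s
Mass flow = volumetric * density
= 1.0076 * 1731 = 1744.1556 kg/s
Convert to t/h: multiply by 3.6
Capacity = 1744.1556 * 3.6
= 6278.9602 t/h

6278.9602 t/h


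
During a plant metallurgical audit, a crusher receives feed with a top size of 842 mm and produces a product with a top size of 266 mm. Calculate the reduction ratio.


3.1654

Reduction ratio = feed size / product size
= 842 / 266
= 3.1654


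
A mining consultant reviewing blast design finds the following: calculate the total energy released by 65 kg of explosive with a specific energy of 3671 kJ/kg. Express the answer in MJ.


Energy = mass * specific_energy / 1000
= 65 * 3671 / 1000
= 238615 / 1000
= 238.615 MJ

238.615 MJ


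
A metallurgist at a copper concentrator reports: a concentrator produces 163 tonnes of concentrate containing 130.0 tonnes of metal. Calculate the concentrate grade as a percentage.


Grade = (metal in concentrate / concentrate mass) * 100
= (130.0 / 163) * 100
= 0.7975460123 * 100
= 79.7546%

79.7546%


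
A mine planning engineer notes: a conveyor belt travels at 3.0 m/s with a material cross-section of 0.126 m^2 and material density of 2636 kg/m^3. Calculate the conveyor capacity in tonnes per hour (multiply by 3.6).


3587.0688 t/h

Volumetric flow = speed * area
= 3.0 * 0.126 = 0.378 m^3/s
Mass flow = volumetric * density
= 0.378 * 2636 = 996.408 kg/s
Convert to t/h: multiply by 3.6
Capacity = 996.408 * 3.6
= 3587.0688 t/h


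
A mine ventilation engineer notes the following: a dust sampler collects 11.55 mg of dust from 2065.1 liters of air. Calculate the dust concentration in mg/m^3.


5.5929 mg/m^3

Convert liters to m^3: 1 m^3 = 1000 L
Concentration = mass / volume * 1000
= 11.55 / 2065.1 * 1000
= 0.005592949494 * 1000
= 5.5929 mg/m^3


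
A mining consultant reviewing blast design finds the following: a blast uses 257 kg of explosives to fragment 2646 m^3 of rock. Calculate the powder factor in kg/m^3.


Powder factor = explosive mass / rock volume
= 257 / 2646
= 0.0971 kg/m^3

0.0971 kg/m^3


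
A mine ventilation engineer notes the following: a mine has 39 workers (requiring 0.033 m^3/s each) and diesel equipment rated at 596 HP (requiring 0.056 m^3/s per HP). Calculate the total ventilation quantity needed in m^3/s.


34.663 m^3/s

Airflow for workers:
Q_people = 39 * 0.033 = 1.287 m^3/s
Airflow for diesel equipment:
Q_diesel = 596 * 0.056 = 33.376 m^3/s
Total ventilation:
Q_total = 1.287 + 33.376
= 34.663 m^3/s


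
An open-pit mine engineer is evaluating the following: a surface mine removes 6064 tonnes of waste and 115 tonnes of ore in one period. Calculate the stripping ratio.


Stripping ratio = waste tonnage / ore tonnage
= 6064 / 115
= 52.7304

52.7304


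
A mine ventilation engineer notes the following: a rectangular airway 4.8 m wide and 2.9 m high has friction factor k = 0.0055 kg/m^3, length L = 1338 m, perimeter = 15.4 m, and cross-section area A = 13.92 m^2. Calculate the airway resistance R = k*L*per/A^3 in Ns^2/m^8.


0.042 Ns^2/m^8

Compute the numerator:
k * L * per = 0.0055 * 1338 * 15.4
= 113.3286
Compute the denominator:
A^3 = 13.92^3 = 2697.228288
Resistance:
R = 113.3286 / 2697.228288
= 0.042 Ns^2/m^8


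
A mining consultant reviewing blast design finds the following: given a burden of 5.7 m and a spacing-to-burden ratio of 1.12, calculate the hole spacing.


6.384 m

Spacing = burden * ratio
= 5.7 * 1.12
= 6.384 m


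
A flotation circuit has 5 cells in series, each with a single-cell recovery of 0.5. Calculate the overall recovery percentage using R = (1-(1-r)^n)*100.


96.875%

Complement of single-cell recovery:
1 - r = 1 - 0.5 = 0.5
Raise to power n:
(1 - r)^5 = 0.5^5 = 0.03125
Overall recovery:
R = (1 - 0.03125) * 100
= 96.875%


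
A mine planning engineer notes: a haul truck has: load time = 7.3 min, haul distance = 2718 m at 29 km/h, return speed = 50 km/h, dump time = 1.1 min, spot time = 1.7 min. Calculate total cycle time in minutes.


Convert haul speed to m/min: 29 * 1000/60 = 483.3333333 m/min
Haul time = 2718 / 483.3333333 = 5.623448276 min
Convert return speed to m/min: 50 * 1000/60 = 833.3333333 m/min
Return time = 2718 / 833.3333333 = 3.2616 min
Total cycle time:
= 7.3 + 5.623448276 + 1.1 + 3.2616 + 1.7
= 18.985 min

18.985 min


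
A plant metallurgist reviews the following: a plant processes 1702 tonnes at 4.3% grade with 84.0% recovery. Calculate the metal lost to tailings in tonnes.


Total metal in feed:
= 1702 * 4.3 / 100 = 73.186 tonnes
Metal recovered:
= 73.186 * 84.0 / 100 = 61.47624 tonnes
Metal lost to tailings:
= 73.186 - 61.47624
= 11.7098 tonnes

11.7098 tonnes


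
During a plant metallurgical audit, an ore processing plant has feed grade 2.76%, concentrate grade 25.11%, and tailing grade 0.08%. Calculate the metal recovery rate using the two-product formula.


Using the two-product formula:
R = 100 * c * (f - t) / (f * (c - t))
Numerator = 100 * 25.11 * (2.76 - 0.08)
= 100 * 25.11 * 2.68
= 6729.48
Denominator = 2.76 * (25.11 - 0.08)
= 2.76 * 25.03
= 69.0828
R = 6729.48 / 69.0828
= 97.4118%

97.4118%


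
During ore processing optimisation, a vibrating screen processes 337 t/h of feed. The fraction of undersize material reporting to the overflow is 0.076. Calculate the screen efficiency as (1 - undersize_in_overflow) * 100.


Screen efficiency = (1 - fraction of undersize in overflow) * 100
= (1 - 0.076) * 100
= 0.924 * 100
= 92.4%

92.4%


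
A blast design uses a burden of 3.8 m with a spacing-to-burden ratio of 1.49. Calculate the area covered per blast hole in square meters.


First, find the spacing:
Spacing = burden * ratio = 3.8 * 1.49
= 5.662 m
Then, calculate the area:
Area = burden * spacing = 3.8 * 5.662
= 21.5156 m^2

21.5156 m^2


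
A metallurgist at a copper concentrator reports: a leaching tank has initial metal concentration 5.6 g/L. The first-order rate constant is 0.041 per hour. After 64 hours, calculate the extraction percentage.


92.7488%

Compute the exponent:
-k * t = -0.041 * 64 = -2.624
Remaining concentration:
C = 5.6 * exp(-2.624)
= 5.6 * 0.07251223302
= 0.4060685049 g/L
Extracted = 5.6 - 0.4060685049 = 5.193931495 g/L
Extraction % = 5.193931495 / 5.6 * 100
= 92.7488%


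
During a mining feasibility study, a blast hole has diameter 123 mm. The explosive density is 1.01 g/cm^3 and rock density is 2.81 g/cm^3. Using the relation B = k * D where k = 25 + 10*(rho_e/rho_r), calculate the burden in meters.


First, compute k:
rho_e / rho_r = 1.01 / 2.81 = 0.359430605
k = 25 + 10 * 0.359430605 = 28.59430605
Then, compute burden:
B = k * D / 1000 = 28.59430605 * 123 / 1000
= 3517.099644 / 1000
= 3.5171 m

3.5171 m


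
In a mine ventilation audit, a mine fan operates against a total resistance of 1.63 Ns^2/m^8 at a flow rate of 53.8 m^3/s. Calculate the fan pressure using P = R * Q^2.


4717.9372 Pa

Compute Q^2:
Q^2 = 53.8^2 = 2894.44
Compute pressure:
P = R * Q^2 = 1.63 * 2894.44
= 4717.9372 Pa


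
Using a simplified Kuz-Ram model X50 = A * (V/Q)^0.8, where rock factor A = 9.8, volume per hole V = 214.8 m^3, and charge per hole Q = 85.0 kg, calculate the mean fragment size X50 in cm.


Compute V/Q:
V/Q = 214.8 / 85.0 = 2.527058824
Raise to the power 0.8:
(V/Q)^0.8 = 2.527058824^0.8 = 2.099385924
Multiply by A:
X50 = 9.8 * 2.099385924
= 20.574 cm

20.574 cm


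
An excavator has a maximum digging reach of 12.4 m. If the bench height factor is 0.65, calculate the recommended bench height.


8.06 m

Bench height = reach * factor
= 12.4 * 0.65
= 8.06 m


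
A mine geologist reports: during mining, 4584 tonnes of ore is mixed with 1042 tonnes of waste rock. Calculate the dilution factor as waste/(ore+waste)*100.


Total material = ore + waste
= 4584 + 1042 = 5626 tonnes
Dilution = waste / total * 100
= 1042 / 5626 * 100
= 0.185211518 * 100
= 18.5212%

18.5212%


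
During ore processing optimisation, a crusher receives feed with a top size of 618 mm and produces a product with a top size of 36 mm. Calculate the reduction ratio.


Reduction ratio = feed size / product size
= 618 / 36
= 17.1667

17.1667


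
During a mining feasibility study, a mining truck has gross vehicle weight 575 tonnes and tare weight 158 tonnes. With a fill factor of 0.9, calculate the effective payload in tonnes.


Maximum payload = gross - tare
= 575 - 158 = 417 tonnes
Effective payload = max payload * fill factor
= 417 * 0.9
= 375.3 tonnes

375.3 tonnes


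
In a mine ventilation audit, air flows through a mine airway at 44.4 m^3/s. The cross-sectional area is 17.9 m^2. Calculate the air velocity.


Velocity = flow rate / cross-sectional area
= 44.4 / 17.9
= 2.4804 m/s

2.4804 m/s


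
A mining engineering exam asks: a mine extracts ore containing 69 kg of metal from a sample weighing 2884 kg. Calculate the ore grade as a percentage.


Ore grade = (metal mass / ore mass) * 100
= (69 / 2884) * 100
= 0.02392510402 * 100
= 2.3925%

2.3925%


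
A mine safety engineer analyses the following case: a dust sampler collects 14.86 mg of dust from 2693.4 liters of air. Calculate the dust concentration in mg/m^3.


Convert liters to m^3: 1 m^3 = 1000 L
Concentration = mass / volume * 1000
= 14.86 / 2693.4 * 1000
= 0.005517190169 * 1000
= 5.5172 mg/m^3

5.5172 mg/m^3


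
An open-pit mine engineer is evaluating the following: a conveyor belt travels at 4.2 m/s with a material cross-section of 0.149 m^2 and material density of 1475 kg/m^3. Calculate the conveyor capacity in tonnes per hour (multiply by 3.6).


Volumetric flow = speed * area
= 4.2 * 0.149 = 0.6258 m^3/s
Mass flow = volumetric * density
= 0.6258 * 1475 = 923.055 kg/s
Convert to t/h: multiply by 3.6
Capacity = 923.055 * 3.6
= 3322.998 t/h

3322.998 t/h


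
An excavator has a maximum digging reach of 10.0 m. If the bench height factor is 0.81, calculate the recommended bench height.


8.1 m

Bench height = reach * factor
= 10.0 * 0.81
= 8.1 m


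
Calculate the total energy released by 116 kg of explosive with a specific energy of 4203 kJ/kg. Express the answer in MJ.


Energy = mass * specific_energy / 1000
= 116 * 4203 / 1000
= 487548 / 1000
= 487.548 MJ

487.548 MJ


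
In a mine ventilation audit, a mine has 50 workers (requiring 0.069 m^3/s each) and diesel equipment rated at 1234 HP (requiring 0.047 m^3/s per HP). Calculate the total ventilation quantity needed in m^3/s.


61.448 m^3/s

Airflow for workers:
Q_people = 50 * 0.069 = 3.45 m^3/s
Airflow for diesel equipment:
Q_diesel = 1234 * 0.047 = 57.998 m^3/s
Total ventilation:
Q_total = 3.45 + 57.998
= 61.448 m^3/s


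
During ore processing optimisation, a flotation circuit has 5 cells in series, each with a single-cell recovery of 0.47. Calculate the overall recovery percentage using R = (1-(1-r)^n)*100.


95.818%

Complement of single-cell recovery:
1 - r = 1 - 0.47 = 0.53
Raise to power n:
(1 - r)^5 = 0.53^5 = 0.0418195493
Overall recovery:
R = (1 - 0.0418195493) * 100
= 95.818%


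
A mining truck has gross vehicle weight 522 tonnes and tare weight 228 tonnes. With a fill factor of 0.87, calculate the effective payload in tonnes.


255.78 tonnes

Maximum payload = gross - tare
= 522 - 228 = 294 tonnes
Effective payload = max payload * fill factor
= 294 * 0.87
= 255.78 tonnes


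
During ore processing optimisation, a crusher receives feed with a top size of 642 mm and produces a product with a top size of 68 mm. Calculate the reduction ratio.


9.4412

Reduction ratio = feed size / product size
= 642 / 68
= 9.4412


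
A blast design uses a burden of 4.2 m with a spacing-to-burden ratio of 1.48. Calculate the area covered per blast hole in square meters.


First, find the spacing:
Spacing = burden * ratio = 4.2 * 1.48
= 6.216 m
Then, calculate the area:
Area = burden * spacing = 4.2 * 6.216
= 26.1072 m^2

26.1072 m^2


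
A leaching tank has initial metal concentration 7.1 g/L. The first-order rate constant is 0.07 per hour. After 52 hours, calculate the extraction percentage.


97.3748%

Compute the exponent:
-k * t = -0.07 * 52 = -3.64
Remaining concentration:
C = 7.1 * exp(-3.64)
= 7.1 * 0.02625234397
= 0.1863916422 g/L
Extracted = 7.1 - 0.1863916422 = 6.913608358 g/L
Extraction % = 6.913608358 / 7.1 * 100
= 97.3748%


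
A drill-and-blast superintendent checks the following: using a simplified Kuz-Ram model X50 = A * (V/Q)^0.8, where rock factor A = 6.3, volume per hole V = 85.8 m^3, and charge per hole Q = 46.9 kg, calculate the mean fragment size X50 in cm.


10.2139 cm

Compute V/Q:
V/Q = 85.8 / 46.9 = 1.829424307
Raise to the power 0.8:
(V/Q)^0.8 = 1.829424307^0.8 = 1.62125585
Multiply by A:
X50 = 6.3 * 1.62125585
= 10.2139 cm


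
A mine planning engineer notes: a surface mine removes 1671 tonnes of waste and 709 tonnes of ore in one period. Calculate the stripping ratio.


2.3568

Stripping ratio = waste tonnage / ore tonnage
= 1671 / 709
= 2.3568


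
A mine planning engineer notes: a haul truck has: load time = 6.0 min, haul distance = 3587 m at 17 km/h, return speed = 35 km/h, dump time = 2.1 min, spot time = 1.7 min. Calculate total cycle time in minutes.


28.6091 min

Convert haul speed to m/min: 17 * 1000/60 = 283.3333333 m/min
Haul time = 3587 / 283.3333333 = 12.66 min
Convert return speed to m/min: 35 * 1000/60 = 583.3333333 m/min
Return time = 3587 / 583.3333333 = 6.149142857 min
Total cycle time:
= 6.0 + 12.66 + 2.1 + 6.149142857 + 1.7
= 28.6091 min


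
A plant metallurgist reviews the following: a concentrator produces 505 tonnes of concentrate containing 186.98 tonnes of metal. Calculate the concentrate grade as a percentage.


Grade = (metal in concentrate / concentrate mass) * 100
= (186.98 / 505) * 100
= 0.3702574257 * 100
= 37.0257%

37.0257%


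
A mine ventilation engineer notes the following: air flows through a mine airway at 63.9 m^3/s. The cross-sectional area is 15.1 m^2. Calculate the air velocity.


Velocity = flow rate / cross-sectional area
= 63.9 / 15.1
= 4.2318 m/s

4.2318 m/s


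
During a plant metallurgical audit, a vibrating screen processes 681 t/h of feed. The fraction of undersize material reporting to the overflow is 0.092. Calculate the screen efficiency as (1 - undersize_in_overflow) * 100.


Screen efficiency = (1 - fraction of undersize in overflow) * 100
= (1 - 0.092) * 100
= 0.908 * 100
= 90.8%

90.8%


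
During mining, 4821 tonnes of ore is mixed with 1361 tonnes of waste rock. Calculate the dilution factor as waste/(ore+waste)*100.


Total material = ore + waste
= 4821 + 1361 = 6182 tonnes
Dilution = waste / total * 100
= 1361 / 6182 * 100
= 0.2201552896 * 100
= 22.0155%

22.0155%


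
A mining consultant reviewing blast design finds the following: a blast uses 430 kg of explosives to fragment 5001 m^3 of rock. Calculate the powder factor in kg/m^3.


Powder factor = explosive mass / rock volume
= 430 / 5001
= 0.086 kg/m^3

0.086 kg/m^3


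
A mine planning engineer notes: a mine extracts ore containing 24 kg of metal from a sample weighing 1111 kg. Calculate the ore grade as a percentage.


2.1602%

Ore grade = (metal mass / ore mass) * 100
= (24 / 1111) * 100
= 0.02160216022 * 100
= 2.1602%


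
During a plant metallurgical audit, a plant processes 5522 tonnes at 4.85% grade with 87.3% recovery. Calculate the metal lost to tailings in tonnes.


Total metal in feed:
= 5522 * 4.85 / 100 = 267.817 tonnes
Metal recovered:
= 267.817 * 87.3 / 100 = 233.804241 tonnes
Metal lost to tailings:
= 267.817 - 233.804241
= 34.0128 tonnes

34.0128 tonnes


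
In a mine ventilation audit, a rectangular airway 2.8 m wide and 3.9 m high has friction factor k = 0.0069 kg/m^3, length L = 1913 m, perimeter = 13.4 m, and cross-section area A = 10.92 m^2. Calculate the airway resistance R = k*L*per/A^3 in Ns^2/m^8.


0.1358 Ns^2/m^8

Compute the numerator:
k * L * per = 0.0069 * 1913 * 13.4
= 176.87598
Compute the denominator:
A^3 = 10.92^3 = 1302.170688
Resistance:
R = 176.87598 / 1302.170688
= 0.1358 Ns^2/m^8


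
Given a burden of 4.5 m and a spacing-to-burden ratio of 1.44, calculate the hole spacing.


6.48 m

Spacing = burden * ratio
= 4.5 * 1.44
= 6.48 m


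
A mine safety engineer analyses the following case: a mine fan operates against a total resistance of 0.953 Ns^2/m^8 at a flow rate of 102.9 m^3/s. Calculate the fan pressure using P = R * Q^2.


10090.7547 Pa

Compute Q^2:
Q^2 = 102.9^2 = 10588.41
Compute pressure:
P = R * Q^2 = 0.953 * 10588.41
= 10090.7547 Pa


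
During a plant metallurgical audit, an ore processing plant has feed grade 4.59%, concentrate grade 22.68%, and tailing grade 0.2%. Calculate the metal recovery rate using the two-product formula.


96.4936%

Using the two-product formula:
R = 100 * c * (f - t) / (f * (c - t))
Numerator = 100 * 22.68 * (4.59 - 0.2)
= 100 * 22.68 * 4.39
= 9956.52
Denominator = 4.59 * (22.68 - 0.2)
= 4.59 * 22.48
= 103.1832
R = 9956.52 / 103.1832
= 96.4936%


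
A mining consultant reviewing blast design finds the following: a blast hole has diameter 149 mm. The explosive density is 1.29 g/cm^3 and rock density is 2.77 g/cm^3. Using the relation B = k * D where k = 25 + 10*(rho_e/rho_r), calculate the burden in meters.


4.4189 m

First, compute k:
rho_e / rho_r = 1.29 / 2.77 = 0.4657039711
k = 25 + 10 * 0.4657039711 = 29.65703971
Then, compute burden:
B = k * D / 1000 = 29.65703971 * 149 / 1000
= 4418.898917 / 1000
= 4.4189 m


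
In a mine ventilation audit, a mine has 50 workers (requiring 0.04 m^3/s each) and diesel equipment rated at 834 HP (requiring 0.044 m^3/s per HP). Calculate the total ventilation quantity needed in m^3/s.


38.696 m^3/s

Airflow for workers:
Q_people = 50 * 0.04 = 2.0 m^3/s
Airflow for diesel equipment:
Q_diesel = 834 * 0.044 = 36.696 m^3/s
Total ventilation:
Q_total = 2.0 + 36.696
= 38.696 m^3/s


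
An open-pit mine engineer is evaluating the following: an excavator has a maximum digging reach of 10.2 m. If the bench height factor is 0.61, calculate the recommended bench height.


Bench height = reach * factor
= 10.2 * 0.61
= 6.222 m

6.222 m


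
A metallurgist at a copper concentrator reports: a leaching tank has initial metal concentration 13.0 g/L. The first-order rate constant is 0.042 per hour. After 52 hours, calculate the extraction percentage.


Compute the exponent:
-k * t = -0.042 * 52 = -2.184
Remaining concentration:
C = 13.0 * exp(-2.184)
= 13.0 * 0.1125902676
= 1.463673479 g/L
Extracted = 13.0 - 1.463673479 = 11.53632652 g/L
Extraction % = 11.53632652 / 13.0 * 100
= 88.741%

88.741%


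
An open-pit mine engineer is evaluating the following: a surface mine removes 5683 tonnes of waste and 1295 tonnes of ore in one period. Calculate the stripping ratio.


4.3884

Stripping ratio = waste tonnage / ore tonnage
= 5683 / 1295
= 4.3884


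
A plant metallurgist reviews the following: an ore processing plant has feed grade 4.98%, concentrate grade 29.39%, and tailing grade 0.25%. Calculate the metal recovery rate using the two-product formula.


Using the two-product formula:
R = 100 * c * (f - t) / (f * (c - t))
Numerator = 100 * 29.39 * (4.98 - 0.25)
= 100 * 29.39 * 4.73
= 13901.47
Denominator = 4.98 * (29.39 - 0.25)
= 4.98 * 29.14
= 145.1172
R = 13901.47 / 145.1172
= 95.7948%

95.7948%


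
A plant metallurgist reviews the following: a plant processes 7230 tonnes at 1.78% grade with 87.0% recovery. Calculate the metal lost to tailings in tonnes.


Total metal in feed:
= 7230 * 1.78 / 100 = 128.694 tonnes
Metal recovered:
= 128.694 * 87.0 / 100 = 111.96378 tonnes
Metal lost to tailings:
= 128.694 - 111.96378
= 16.7302 tonnes

16.7302 tonnes


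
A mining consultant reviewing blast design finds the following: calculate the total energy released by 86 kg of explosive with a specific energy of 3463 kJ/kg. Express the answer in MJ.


Energy = mass * specific_energy / 1000
= 86 * 3463 / 1000
= 297818 / 1000
= 297.818 MJ

297.818 MJ


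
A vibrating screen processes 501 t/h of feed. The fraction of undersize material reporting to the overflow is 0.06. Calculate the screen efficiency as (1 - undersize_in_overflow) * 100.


94.0%

Screen efficiency = (1 - fraction of undersize in overflow) * 100
= (1 - 0.06) * 100
= 0.94 * 100
= 94.0%


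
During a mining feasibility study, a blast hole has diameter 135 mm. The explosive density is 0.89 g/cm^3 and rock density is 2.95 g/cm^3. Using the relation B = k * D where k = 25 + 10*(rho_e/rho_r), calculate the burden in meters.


First, compute k:
rho_e / rho_r = 0.89 / 2.95 = 0.3016949153
k = 25 + 10 * 0.3016949153 = 28.01694915
Then, compute burden:
B = k * D / 1000 = 28.01694915 * 135 / 1000
= 3782.288136 / 1000
= 3.7823 m

3.7823 m


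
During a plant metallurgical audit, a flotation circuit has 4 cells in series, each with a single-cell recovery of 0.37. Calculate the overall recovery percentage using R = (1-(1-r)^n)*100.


84.247%

Complement of single-cell recovery:
1 - r = 1 - 0.37 = 0.63
Raise to power n:
(1 - r)^4 = 0.63^4 = 0.15752961
Overall recovery:
R = (1 - 0.15752961) * 100
= 84.247%


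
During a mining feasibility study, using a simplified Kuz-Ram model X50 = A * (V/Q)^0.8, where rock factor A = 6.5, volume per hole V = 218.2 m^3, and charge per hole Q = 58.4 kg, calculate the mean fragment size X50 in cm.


Compute V/Q:
V/Q = 218.2 / 58.4 = 3.73630137
Raise to the power 0.8:
(V/Q)^0.8 = 3.73630137^0.8 = 2.870473351
Multiply by A:
X50 = 6.5 * 2.870473351
= 18.6581 cm

18.6581 cm


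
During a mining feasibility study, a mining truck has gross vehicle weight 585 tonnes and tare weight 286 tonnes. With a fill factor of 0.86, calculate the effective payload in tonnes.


257.14 tonnes

Maximum payload = gross - tare
= 585 - 286 = 299 tonnes
Effective payload = max payload * fill factor
= 299 * 0.86
= 257.14 tonnes


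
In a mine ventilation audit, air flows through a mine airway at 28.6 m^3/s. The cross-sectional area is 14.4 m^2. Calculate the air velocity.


Velocity = flow rate / cross-sectional area
= 28.6 / 14.4
= 1.9861 m/s

1.9861 m/s


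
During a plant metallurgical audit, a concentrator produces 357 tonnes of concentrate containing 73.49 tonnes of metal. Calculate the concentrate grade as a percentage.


20.5854%

Grade = (metal in concentrate / concentrate mass) * 100
= (73.49 / 357) * 100
= 0.2058543417 * 100
= 20.5854%


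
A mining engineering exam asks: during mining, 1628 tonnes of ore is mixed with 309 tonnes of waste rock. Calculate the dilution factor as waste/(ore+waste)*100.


Total material = ore + waste
= 1628 + 309 = 1937 tonnes
Dilution = waste / total * 100
= 309 / 1937 * 100
= 0.1595250387 * 100
= 15.9525%

15.9525%


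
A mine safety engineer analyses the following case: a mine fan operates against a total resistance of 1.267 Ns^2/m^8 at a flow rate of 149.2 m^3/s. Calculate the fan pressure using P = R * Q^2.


Compute Q^2:
Q^2 = 149.2^2 = 22260.64
Compute pressure:
P = R * Q^2 = 1.267 * 22260.64
= 28204.2309 Pa

28204.2309 Pa


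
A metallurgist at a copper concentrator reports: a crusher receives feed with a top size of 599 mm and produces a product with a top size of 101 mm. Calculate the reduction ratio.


Reduction ratio = feed size / product size
= 599 / 101
= 5.9307

5.9307


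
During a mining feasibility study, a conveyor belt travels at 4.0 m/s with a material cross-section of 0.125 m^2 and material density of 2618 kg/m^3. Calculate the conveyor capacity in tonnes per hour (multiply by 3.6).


Volumetric flow = speed * area
= 4.0 * 0.125 = 0.5 m^3/s
Mass flow = volumetric * density
= 0.5 * 2618 = 1309.0 kg/s
Convert to t/h: multiply by 3.6
Capacity = 1309.0 * 3.6
= 4712.4 t/h

4712.4 t/h


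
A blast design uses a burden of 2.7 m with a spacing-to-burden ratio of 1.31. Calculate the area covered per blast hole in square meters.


9.5499 m^2

First, find the spacing:
Spacing = burden * ratio = 2.7 * 1.31
= 3.537 m
Then, calculate the area:
Area = burden * spacing = 2.7 * 3.537
= 9.5499 m^2


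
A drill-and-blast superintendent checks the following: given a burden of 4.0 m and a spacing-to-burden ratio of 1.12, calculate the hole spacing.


4.48 m

Spacing = burden * ratio
= 4.0 * 1.12
= 4.48 m


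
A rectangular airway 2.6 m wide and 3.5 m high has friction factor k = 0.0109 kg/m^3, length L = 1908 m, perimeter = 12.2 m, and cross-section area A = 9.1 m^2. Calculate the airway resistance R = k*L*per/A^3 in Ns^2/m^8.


Compute the numerator:
k * L * per = 0.0109 * 1908 * 12.2
= 253.72584
Compute the denominator:
A^3 = 9.1^3 = 753.571
Resistance:
R = 253.72584 / 753.571
= 0.3367 Ns^2/m^8

0.3367 Ns^2/m^8


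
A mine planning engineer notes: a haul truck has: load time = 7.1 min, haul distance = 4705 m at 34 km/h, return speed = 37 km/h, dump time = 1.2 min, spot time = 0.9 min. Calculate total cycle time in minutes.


Convert haul speed to m/min: 34 * 1000/60 = 566.6666667 m/min
Haul time = 4705 / 566.6666667 = 8.302941176 min
Convert return speed to m/min: 37 * 1000/60 = 616.6666667 m/min
Return time = 4705 / 616.6666667 = 7.62972973 min
Total cycle time:
= 7.1 + 8.302941176 + 1.2 + 7.62972973 + 0.9
= 25.1327 min

25.1327 min


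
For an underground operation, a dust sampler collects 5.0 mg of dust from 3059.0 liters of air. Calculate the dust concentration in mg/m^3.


Convert liters to m^3: 1 m^3 = 1000 L
Concentration = mass / volume * 1000
= 5.0 / 3059.0 * 1000
= 0.001634521085 * 1000
= 1.6345 mg/m^3

1.6345 mg/m^3


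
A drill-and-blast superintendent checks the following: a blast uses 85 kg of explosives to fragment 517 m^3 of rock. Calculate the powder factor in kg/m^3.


0.1644 kg/m^3

Powder factor = explosive mass / rock volume
= 85 / 517
= 0.1644 kg/m^3


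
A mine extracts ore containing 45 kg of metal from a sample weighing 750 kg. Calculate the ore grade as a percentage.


Ore grade = (metal mass / ore mass) * 100
= (45 / 750) * 100
= 0.06 * 100
= 6.0%

6.0%


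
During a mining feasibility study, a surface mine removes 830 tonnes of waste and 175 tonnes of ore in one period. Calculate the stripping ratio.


Stripping ratio = waste tonnage / ore tonnage
= 830 / 175
= 4.7429

4.7429


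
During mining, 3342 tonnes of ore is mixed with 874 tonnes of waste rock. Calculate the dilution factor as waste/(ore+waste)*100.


Total material = ore + waste
= 3342 + 874 = 4216 tonnes
Dilution = waste / total * 100
= 874 / 4216 * 100
= 0.2073055028 * 100
= 20.7306%

20.7306%


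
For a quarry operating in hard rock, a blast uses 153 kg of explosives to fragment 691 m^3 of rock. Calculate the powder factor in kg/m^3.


Powder factor = explosive mass / rock volume
= 153 / 691
= 0.2214 kg/m^3

0.2214 kg/m^3


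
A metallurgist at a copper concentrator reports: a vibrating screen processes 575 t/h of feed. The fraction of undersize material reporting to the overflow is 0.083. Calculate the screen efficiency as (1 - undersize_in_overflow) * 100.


91.7%

Screen efficiency = (1 - fraction of undersize in overflow) * 100
= (1 - 0.083) * 100
= 0.917 * 100
= 91.7%


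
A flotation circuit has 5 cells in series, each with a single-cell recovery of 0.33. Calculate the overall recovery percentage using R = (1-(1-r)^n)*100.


Complement of single-cell recovery:
1 - r = 1 - 0.33 = 0.67
Raise to power n:
(1 - r)^5 = 0.67^5 = 0.1350125107
Overall recovery:
R = (1 - 0.1350125107) * 100
= 86.4987%

86.4987%


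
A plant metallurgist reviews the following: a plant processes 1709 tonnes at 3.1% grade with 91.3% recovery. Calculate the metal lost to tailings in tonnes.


4.6092 tonnes

Total metal in feed:
= 1709 * 3.1 / 100 = 52.979 tonnes
Metal recovered:
= 52.979 * 91.3 / 100 = 48.369827 tonnes
Metal lost to tailings:
= 52.979 - 48.369827
= 4.6092 tonnes


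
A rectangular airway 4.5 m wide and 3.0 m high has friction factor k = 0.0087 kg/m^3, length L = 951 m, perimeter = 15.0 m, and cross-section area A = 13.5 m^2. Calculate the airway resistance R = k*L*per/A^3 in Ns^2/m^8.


0.0504 Ns^2/m^8

Compute the numerator:
k * L * per = 0.0087 * 951 * 15.0
= 124.1055
Compute the denominator:
A^3 = 13.5^3 = 2460.375
Resistance:
R = 124.1055 / 2460.375
= 0.0504 Ns^2/m^8
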